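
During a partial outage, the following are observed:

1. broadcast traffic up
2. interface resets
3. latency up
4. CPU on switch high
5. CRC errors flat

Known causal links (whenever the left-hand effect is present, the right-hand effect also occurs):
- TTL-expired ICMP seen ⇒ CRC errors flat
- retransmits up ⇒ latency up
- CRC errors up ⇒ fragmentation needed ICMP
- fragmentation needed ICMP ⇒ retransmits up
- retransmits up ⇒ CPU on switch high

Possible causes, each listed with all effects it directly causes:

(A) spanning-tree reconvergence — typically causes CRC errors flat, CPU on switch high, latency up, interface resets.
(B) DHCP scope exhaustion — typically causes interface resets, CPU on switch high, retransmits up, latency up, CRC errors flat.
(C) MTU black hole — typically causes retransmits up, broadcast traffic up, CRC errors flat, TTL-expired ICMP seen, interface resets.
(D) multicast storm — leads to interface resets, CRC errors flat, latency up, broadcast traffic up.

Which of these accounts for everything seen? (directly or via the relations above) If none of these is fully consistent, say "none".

For each candidate, compare predicted effects to what was observed:
(A) spanning-tree reconvergence — does not account for broadcast traffic up
(B) DHCP scope exhaustion — broadcast traffic up ✗; interface resets ✓; latency up ✓; CPU on switch high ✓; CRC errors flat ✓
(C) MTU black hole — broadcast traffic up ✓; interface resets ✓; latency up ✓ (through retransmits up → latency up); CPU on switch high ✓ (through retransmits up → CPU on switch high); CRC errors flat ✓
(D) multicast storm — broadcast traffic up ✓; interface resets ✓; latency up ✓; CPU on switch high ✗; CRC errors flat ✓
(C) is the only candidate with no mismatches.

C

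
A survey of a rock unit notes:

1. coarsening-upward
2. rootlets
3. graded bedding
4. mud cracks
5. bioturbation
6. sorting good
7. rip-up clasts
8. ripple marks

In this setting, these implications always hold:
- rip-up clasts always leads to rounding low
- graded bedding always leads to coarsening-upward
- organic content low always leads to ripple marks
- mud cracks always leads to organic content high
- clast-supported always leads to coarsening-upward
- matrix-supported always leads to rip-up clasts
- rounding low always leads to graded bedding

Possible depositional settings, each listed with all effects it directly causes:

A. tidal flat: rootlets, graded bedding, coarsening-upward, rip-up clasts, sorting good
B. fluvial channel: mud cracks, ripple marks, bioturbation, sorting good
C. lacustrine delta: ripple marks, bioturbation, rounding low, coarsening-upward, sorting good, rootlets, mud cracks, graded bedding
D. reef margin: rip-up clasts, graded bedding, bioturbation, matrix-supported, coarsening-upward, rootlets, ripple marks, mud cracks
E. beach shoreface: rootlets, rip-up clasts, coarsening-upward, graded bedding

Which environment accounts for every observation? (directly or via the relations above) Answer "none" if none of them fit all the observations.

none

Testing each hypothesis:
(A) tidal flat — does not account for mud cracks, bioturbation, ripple marks
(B) fluvial channel — coarsening-upward ✗; rootlets ✗; graded bedding ✗; mud cracks ✓; bioturbation ✓; sorting good ✓; rip-up clasts ✗; ripple marks ✓
(C) lacustrine delta — coarsening-upward ✓; rootlets ✓; graded bedding ✓; mud cracks ✓; bioturbation ✓; sorting good ✓; rip-up clasts ✗; ripple marks ✓
(D) reef margin — coarsening-upward ✓; rootlets ✓; graded bedding ✓; mud cracks ✓; bioturbation ✓; sorting good ✗; rip-up clasts ✓; ripple marks ✓
(E) beach shoreface — does not account for mud cracks, bioturbation, sorting good, ripple marks
Every candidate fails on at least one observation.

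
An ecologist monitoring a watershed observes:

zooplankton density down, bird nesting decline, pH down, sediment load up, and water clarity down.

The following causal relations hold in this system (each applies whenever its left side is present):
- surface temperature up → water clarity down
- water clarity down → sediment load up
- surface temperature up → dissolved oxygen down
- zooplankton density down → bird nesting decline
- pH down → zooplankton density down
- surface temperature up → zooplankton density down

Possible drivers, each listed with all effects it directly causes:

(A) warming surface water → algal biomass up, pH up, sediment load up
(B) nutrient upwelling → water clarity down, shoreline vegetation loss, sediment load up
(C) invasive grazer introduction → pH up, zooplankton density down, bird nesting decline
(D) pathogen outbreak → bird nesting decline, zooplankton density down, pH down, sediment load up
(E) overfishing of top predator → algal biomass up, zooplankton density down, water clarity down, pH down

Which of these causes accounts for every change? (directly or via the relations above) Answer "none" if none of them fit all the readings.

For each candidate, compare predicted effects to what was observed:
(A) warming surface water — fails on zooplankton density down, bird nesting decline, pH down, water clarity down (predicts pH up, not pH down)
(B) nutrient upwelling — zooplankton density down ✗; bird nesting decline ✗; pH down ✗; sediment load up ✓; water clarity down ✓
(C) invasive grazer introduction — fails on pH down, sediment load up, water clarity down (predicts pH up, not pH down)
(D) pathogen outbreak — zooplankton density down ✓; bird nesting decline ✓; pH down ✓; sediment load up ✓; water clarity down ✗
(E) overfishing of top predator — accounts for every observation (bird nesting decline through zooplankton density down → bird nesting decline)
(E) is the only candidate with no mismatches.

E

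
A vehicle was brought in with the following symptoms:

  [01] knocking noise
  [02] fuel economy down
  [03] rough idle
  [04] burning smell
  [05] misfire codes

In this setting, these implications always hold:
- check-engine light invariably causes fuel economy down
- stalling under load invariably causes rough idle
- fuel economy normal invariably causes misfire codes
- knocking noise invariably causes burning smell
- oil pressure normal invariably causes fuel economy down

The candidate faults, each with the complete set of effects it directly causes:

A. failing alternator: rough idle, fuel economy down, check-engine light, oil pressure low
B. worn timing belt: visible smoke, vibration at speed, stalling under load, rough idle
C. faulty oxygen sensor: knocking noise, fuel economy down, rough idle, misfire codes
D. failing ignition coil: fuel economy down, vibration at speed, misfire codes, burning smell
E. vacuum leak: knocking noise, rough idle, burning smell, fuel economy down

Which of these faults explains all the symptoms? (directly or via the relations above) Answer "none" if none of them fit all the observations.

C

Testing each hypothesis:
(A) failing alternator — knocking noise ✗; fuel economy down ✓; rough idle ✓; burning smell ✗; misfire codes ✗
(B) worn timing belt — knocking noise ✗; fuel economy down ✗; rough idle ✓; burning smell ✗; misfire codes ✗
(C) faulty oxygen sensor — knocking noise ✓; fuel economy down ✓; rough idle ✓; burning smell ✓ (by knocking noise → burning smell); misfire codes ✓
(D) failing ignition coil — knocking noise ✗; fuel economy down ✓; rough idle ✗; burning smell ✓; misfire codes ✓
(E) vacuum leak — knocking noise ✓; fuel economy down ✓; rough idle ✓; burning smell ✓; misfire codes ✗
(C) alone accounts for all the evidence.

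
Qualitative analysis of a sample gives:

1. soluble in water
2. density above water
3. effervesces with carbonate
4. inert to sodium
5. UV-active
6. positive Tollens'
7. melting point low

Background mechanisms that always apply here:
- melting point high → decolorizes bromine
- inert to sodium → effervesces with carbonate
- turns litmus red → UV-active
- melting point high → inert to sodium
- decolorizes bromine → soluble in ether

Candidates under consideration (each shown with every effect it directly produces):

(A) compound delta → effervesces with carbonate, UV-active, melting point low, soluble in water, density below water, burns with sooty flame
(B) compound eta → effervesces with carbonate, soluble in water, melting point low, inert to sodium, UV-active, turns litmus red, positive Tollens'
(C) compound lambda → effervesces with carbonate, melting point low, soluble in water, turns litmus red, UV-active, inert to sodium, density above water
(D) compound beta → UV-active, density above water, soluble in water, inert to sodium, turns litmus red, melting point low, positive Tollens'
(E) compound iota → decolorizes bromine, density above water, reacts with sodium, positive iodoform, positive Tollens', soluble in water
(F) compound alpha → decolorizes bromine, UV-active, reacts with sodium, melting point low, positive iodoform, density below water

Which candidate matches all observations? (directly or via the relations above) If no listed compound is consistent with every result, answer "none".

D

Checking each candidate against the observations:
(A) compound delta — fails on density above water, inert to sodium, positive Tollens' (predicts density below water, not density above water)
(B) compound eta — soluble in water yes; density above water NO; effervesces with carbonate yes; inert to sodium yes; UV-active yes; positive Tollens' yes; melting point low yes
(C) compound lambda — soluble in water yes; density above water yes; effervesces with carbonate yes; inert to sodium yes; UV-active yes; positive Tollens' NO; melting point low yes
(D) compound beta — accounts for every observation (effervesces with carbonate by inert to sodium → effervesces with carbonate)
(E) compound iota — fails on effervesces with carbonate, inert to sodium, UV-active, melting point low (predicts reacts with sodium, not inert to sodium)
(F) compound alpha — soluble in water NO; density above water NO; effervesces with carbonate NO; inert to sodium NO; UV-active yes; positive Tollens' NO; melting point low yes
Only (D) is consistent with every observation.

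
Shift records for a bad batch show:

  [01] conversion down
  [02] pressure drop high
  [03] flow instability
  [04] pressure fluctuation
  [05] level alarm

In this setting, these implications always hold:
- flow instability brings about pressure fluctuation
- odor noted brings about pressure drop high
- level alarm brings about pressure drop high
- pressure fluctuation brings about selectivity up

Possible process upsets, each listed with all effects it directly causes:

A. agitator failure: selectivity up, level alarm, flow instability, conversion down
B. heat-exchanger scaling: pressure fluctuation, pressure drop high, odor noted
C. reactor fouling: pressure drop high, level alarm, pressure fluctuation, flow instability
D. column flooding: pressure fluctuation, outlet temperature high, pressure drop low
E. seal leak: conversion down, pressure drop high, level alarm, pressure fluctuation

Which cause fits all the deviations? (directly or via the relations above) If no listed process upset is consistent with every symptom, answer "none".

For each candidate, compare predicted effects to what was observed:
(A) agitator failure — accounts for every observation (pressure drop high by level alarm → pressure drop high)
(B) heat-exchanger scaling — does not account for conversion down, flow instability, level alarm
(C) reactor fouling — conversion down miss; pressure drop high match; flow instability match; pressure fluctuation match; level alarm match
(D) column flooding — fails on conversion down, pressure drop high, flow instability, level alarm (predicts pressure drop low, not pressure drop high)
(E) seal leak — conversion down match; pressure drop high match; flow instability miss; pressure fluctuation match; level alarm match
(A) is the only candidate with no mismatches.

A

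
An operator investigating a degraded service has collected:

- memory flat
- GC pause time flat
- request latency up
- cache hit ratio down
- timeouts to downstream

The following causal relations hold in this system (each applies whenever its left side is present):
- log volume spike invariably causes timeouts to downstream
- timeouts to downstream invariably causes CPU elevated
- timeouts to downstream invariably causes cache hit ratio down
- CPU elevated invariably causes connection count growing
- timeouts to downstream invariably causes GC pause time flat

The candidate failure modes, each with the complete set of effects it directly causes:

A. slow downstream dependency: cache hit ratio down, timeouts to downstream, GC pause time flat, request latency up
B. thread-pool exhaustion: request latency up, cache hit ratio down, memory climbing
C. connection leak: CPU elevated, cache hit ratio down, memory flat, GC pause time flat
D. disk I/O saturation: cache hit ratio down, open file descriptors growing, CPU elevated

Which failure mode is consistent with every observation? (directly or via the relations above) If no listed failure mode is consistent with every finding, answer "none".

none

Checking each candidate against the observations:
(A) slow downstream dependency — memory flat miss; GC pause time flat match; request latency up match; cache hit ratio down match; timeouts to downstream match
(B) thread-pool exhaustion — fails on memory flat, GC pause time flat, timeouts to downstream (predicts memory climbing, not memory flat)
(C) connection leak — memory flat match; GC pause time flat match; request latency up miss; cache hit ratio down match; timeouts to downstream miss
(D) disk I/O saturation — does not account for memory flat, GC pause time flat, request latency up, timeouts to downstream
None of the listed candidates fits everything.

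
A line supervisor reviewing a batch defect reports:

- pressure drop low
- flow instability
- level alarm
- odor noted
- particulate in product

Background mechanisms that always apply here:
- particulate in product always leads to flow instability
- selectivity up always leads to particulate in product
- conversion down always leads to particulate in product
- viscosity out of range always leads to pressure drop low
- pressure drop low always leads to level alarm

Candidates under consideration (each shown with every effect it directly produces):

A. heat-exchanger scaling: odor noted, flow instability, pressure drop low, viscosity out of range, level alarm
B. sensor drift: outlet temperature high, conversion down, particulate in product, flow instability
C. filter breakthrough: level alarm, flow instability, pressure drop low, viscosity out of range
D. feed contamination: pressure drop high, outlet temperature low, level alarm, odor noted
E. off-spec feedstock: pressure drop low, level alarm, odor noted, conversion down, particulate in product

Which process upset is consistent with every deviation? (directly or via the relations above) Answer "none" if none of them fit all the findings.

E

Per-candidate check:
(A) heat-exchanger scaling — pressure drop low ✓; flow instability ✓; level alarm ✓; odor noted ✓; particulate in product ✗
(B) sensor drift — pressure drop low ✗; flow instability ✓; level alarm ✗; odor noted ✗; particulate in product ✓
(C) filter breakthrough — does not account for odor noted, particulate in product
(D) feed contamination — pressure drop low ✗; flow instability ✗; level alarm ✓; odor noted ✓; particulate in product ✗
(E) off-spec feedstock — accounts for every observation (flow instability via particulate in product → flow instability)
Only (E) is consistent with every observation.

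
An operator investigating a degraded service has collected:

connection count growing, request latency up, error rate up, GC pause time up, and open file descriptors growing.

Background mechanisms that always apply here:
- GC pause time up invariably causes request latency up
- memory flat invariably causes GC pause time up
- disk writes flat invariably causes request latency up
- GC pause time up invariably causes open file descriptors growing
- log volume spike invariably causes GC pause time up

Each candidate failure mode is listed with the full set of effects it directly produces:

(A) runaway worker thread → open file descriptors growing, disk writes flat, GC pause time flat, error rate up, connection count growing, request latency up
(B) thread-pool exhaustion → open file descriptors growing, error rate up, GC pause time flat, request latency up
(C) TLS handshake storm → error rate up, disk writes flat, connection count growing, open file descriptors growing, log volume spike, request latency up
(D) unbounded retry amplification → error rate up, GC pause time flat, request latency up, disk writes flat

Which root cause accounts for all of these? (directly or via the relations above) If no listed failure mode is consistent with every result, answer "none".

Per-candidate check:
(A) runaway worker thread — connection count growing match; request latency up match; error rate up match; GC pause time up miss; open file descriptors growing match
(B) thread-pool exhaustion — connection count growing miss; request latency up match; error rate up match; GC pause time up miss; open file descriptors growing match
(C) TLS handshake storm — connection count growing match; request latency up match; error rate up match; GC pause time up match (by log volume spike → GC pause time up); open file descriptors growing match
(D) unbounded retry amplification — fails on connection count growing, GC pause time up, open file descriptors growing (predicts GC pause time flat, not GC pause time up)
Only (C) is consistent with every observation.

C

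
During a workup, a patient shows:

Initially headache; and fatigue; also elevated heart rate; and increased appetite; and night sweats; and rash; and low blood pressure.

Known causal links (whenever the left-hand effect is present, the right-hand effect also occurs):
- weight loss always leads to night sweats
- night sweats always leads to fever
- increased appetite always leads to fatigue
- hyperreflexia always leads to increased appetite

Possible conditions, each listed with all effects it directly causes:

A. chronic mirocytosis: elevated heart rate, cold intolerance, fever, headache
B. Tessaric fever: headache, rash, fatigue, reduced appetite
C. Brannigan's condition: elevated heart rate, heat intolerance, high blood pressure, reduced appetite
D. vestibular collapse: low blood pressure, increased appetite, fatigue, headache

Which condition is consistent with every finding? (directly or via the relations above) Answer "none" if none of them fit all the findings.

none

For each candidate, compare predicted effects to what was observed:
(A) chronic mirocytosis — does not account for fatigue, increased appetite, night sweats, rash, low blood pressure
(B) Tessaric fever — fails on elevated heart rate, increased appetite, night sweats, low blood pressure (predicts reduced appetite, not increased appetite)
(C) Brannigan's condition — headache -; fatigue -; elevated heart rate +; increased appetite -; night sweats -; rash -; low blood pressure -
(D) vestibular collapse — headache +; fatigue +; elevated heart rate -; increased appetite +; night sweats -; rash -; low blood pressure +
No candidate is consistent with all observations.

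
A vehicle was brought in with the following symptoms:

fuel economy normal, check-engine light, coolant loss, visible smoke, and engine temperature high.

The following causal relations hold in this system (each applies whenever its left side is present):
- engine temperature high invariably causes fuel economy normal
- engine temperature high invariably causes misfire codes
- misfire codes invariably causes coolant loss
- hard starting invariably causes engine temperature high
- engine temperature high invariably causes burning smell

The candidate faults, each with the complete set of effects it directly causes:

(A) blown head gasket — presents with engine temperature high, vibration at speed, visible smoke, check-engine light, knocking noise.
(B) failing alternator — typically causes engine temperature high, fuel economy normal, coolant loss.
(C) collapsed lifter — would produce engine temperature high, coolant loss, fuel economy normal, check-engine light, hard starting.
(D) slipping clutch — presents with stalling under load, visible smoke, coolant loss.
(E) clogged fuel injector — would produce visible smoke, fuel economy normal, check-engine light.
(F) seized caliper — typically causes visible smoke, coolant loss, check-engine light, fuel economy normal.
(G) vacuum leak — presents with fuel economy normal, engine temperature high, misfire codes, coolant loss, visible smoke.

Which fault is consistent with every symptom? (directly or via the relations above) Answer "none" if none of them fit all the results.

A

Per-candidate check:
(A) blown head gasket — accounts for every observation (fuel economy normal via engine temperature high → fuel economy normal)
(B) failing alternator — does not account for check-engine light, visible smoke
(C) collapsed lifter — fuel economy normal +; check-engine light +; coolant loss +; visible smoke -; engine temperature high +
(D) slipping clutch — fuel economy normal -; check-engine light -; coolant loss +; visible smoke +; engine temperature high -
(E) clogged fuel injector — fuel economy normal +; check-engine light +; coolant loss -; visible smoke +; engine temperature high -
(F) seized caliper — fuel economy normal +; check-engine light +; coolant loss +; visible smoke +; engine temperature high -
(G) vacuum leak — fuel economy normal +; check-engine light -; coolant loss +; visible smoke +; engine temperature high +
Only (A) is consistent with every observation.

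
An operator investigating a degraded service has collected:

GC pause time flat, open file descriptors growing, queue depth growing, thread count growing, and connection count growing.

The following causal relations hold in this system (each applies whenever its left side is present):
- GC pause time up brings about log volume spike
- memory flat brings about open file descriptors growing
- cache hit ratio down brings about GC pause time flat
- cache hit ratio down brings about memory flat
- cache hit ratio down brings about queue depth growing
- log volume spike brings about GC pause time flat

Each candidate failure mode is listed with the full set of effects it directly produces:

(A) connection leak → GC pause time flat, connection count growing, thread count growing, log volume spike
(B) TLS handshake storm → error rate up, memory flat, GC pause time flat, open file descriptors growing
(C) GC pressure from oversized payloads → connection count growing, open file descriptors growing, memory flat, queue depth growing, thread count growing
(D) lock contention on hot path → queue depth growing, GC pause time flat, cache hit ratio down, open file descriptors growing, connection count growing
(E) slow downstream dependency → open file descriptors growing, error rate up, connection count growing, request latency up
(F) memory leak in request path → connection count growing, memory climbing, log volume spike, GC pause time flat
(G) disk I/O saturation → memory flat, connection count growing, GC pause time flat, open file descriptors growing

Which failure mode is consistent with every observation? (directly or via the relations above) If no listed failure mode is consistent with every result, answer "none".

Checking each candidate against the observations:
(A) connection leak — does not account for open file descriptors growing, queue depth growing
(B) TLS handshake storm — GC pause time flat yes; open file descriptors growing yes; queue depth growing NO; thread count growing NO; connection count growing NO
(C) GC pressure from oversized payloads — GC pause time flat NO; open file descriptors growing yes; queue depth growing yes; thread count growing yes; connection count growing yes
(D) lock contention on hot path — GC pause time flat yes; open file descriptors growing yes; queue depth growing yes; thread count growing NO; connection count growing yes
(E) slow downstream dependency — GC pause time flat NO; open file descriptors growing yes; queue depth growing NO; thread count growing NO; connection count growing yes
(F) memory leak in request path — does not account for open file descriptors growing, queue depth growing, thread count growing
(G) disk I/O saturation — GC pause time flat yes; open file descriptors growing yes; queue depth growing NO; thread count growing NO; connection count growing yes
None of the listed candidates fits everything.

none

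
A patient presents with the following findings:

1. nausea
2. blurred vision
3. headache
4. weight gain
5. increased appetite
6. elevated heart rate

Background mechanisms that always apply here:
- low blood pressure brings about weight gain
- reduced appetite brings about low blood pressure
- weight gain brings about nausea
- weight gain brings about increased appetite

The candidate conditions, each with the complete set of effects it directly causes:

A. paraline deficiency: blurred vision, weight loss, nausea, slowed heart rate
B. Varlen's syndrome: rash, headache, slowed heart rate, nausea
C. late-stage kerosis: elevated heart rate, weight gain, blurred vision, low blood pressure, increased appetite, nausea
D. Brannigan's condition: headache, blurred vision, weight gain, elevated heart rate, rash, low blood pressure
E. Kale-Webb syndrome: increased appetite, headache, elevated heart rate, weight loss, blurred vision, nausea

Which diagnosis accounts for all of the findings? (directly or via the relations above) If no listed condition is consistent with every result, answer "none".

D

Checking each candidate against the observations:
(A) paraline deficiency — nausea match; blurred vision match; headache miss; weight gain miss; increased appetite miss; elevated heart rate miss
(B) Varlen's syndrome — fails on blurred vision, weight gain, increased appetite, elevated heart rate (predicts slowed heart rate, not elevated heart rate)
(C) late-stage kerosis — nausea match; blurred vision match; headache miss; weight gain match; increased appetite match; elevated heart rate match
(D) Brannigan's condition — nausea match (by weight gain → nausea); blurred vision match; headache match; weight gain match; increased appetite match (by weight gain → increased appetite); elevated heart rate match
(E) Kale-Webb syndrome — fails on weight gain (predicts weight loss, not weight gain)
(D) alone accounts for all the evidence.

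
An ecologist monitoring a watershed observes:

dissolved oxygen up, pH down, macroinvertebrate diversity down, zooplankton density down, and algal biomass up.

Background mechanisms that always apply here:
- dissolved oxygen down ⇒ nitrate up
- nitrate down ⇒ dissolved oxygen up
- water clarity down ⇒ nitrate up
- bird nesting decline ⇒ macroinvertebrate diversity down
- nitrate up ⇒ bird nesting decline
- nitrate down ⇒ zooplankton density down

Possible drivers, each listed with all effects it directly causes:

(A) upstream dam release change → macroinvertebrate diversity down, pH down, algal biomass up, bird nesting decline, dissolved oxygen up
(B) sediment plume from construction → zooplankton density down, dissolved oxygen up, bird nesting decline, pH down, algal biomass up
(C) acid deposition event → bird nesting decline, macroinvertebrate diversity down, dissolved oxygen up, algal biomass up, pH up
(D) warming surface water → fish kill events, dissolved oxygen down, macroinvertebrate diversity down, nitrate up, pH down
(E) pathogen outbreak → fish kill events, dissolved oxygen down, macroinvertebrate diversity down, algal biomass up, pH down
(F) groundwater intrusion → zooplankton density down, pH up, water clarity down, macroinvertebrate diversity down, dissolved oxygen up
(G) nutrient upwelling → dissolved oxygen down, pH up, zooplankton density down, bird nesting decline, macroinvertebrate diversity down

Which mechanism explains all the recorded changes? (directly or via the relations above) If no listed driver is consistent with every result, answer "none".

For each candidate, compare predicted effects to what was observed:
(A) upstream dam release change — dissolved oxygen up +; pH down +; macroinvertebrate diversity down +; zooplankton density down -; algal biomass up +
(B) sediment plume from construction — accounts for every observation (macroinvertebrate diversity down through bird nesting decline → macroinvertebrate diversity down)
(C) acid deposition event — dissolved oxygen up +; pH down -; macroinvertebrate diversity down +; zooplankton density down -; algal biomass up +
(D) warming surface water — dissolved oxygen up -; pH down +; macroinvertebrate diversity down +; zooplankton density down -; algal biomass up -
(E) pathogen outbreak — dissolved oxygen up -; pH down +; macroinvertebrate diversity down +; zooplankton density down -; algal biomass up +
(F) groundwater intrusion — dissolved oxygen up +; pH down -; macroinvertebrate diversity down +; zooplankton density down +; algal biomass up -
(G) nutrient upwelling — dissolved oxygen up -; pH down -; macroinvertebrate diversity down +; zooplankton density down +; algal biomass up -
Only (B) is consistent with every observation.

B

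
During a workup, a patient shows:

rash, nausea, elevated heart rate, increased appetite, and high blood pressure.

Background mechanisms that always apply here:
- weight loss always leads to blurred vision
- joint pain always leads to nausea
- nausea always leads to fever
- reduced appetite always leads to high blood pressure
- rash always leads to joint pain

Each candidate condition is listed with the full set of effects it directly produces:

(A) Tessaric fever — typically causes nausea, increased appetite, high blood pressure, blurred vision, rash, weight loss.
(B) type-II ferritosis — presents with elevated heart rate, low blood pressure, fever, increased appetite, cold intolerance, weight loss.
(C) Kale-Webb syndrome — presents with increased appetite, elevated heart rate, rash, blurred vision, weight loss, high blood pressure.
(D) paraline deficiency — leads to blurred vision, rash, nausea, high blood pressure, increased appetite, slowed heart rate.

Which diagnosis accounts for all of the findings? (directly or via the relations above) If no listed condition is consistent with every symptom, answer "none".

C

Per-candidate check:
(A) Tessaric fever — does not account for elevated heart rate
(B) type-II ferritosis — fails on rash, nausea, high blood pressure (predicts low blood pressure, not high blood pressure)
(C) Kale-Webb syndrome — accounts for every observation (nausea through rash → joint pain → nausea)
(D) paraline deficiency — rash yes; nausea yes; elevated heart rate NO; increased appetite yes; high blood pressure yes
(C) alone accounts for all the evidence.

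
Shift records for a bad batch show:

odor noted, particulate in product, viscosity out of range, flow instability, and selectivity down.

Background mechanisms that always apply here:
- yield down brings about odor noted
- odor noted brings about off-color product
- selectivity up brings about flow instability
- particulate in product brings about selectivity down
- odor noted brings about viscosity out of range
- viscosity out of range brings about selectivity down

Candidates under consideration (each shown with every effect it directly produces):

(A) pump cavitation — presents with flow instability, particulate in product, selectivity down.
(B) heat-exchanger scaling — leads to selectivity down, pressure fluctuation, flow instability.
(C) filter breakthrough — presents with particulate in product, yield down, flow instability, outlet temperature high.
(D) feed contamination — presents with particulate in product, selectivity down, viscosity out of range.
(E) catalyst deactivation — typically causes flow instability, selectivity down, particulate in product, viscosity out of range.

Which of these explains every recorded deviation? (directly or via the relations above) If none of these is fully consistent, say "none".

For each candidate, compare predicted effects to what was observed:
(A) pump cavitation — odor noted miss; particulate in product match; viscosity out of range miss; flow instability match; selectivity down match
(B) heat-exchanger scaling — odor noted miss; particulate in product miss; viscosity out of range miss; flow instability match; selectivity down match
(C) filter breakthrough — accounts for every observation (odor noted via yield down → odor noted)
(D) feed contamination — odor noted miss; particulate in product match; viscosity out of range match; flow instability miss; selectivity down match
(E) catalyst deactivation — odor noted miss; particulate in product match; viscosity out of range match; flow instability match; selectivity down match
(C) alone accounts for all the evidence.

C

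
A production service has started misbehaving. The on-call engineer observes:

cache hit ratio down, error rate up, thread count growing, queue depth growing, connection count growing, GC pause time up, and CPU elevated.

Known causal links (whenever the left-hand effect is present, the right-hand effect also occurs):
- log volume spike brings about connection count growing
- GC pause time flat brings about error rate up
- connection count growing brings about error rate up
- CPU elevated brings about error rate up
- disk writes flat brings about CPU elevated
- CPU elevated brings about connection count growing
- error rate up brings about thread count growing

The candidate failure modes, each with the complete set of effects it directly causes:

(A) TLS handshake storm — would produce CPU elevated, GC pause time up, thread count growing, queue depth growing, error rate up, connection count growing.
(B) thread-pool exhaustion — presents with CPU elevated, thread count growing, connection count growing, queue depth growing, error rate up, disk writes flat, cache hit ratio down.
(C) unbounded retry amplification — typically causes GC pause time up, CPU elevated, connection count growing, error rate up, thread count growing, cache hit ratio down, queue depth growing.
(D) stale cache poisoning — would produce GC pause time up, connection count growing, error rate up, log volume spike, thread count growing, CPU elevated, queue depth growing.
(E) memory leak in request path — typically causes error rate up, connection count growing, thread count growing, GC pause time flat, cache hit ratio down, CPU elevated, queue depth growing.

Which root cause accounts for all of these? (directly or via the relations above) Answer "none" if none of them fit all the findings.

C

Per-candidate check:
(A) TLS handshake storm — does not account for cache hit ratio down
(B) thread-pool exhaustion — does not account for GC pause time up
(C) unbounded retry amplification — accounts for every observation
(D) stale cache poisoning — cache hit ratio down ✗; error rate up ✓; thread count growing ✓; queue depth growing ✓; connection count growing ✓; GC pause time up ✓; CPU elevated ✓
(E) memory leak in request path — cache hit ratio down ✓; error rate up ✓; thread count growing ✓; queue depth growing ✓; connection count growing ✓; GC pause time up ✗; CPU elevated ✓
(C) is the only candidate with no mismatches.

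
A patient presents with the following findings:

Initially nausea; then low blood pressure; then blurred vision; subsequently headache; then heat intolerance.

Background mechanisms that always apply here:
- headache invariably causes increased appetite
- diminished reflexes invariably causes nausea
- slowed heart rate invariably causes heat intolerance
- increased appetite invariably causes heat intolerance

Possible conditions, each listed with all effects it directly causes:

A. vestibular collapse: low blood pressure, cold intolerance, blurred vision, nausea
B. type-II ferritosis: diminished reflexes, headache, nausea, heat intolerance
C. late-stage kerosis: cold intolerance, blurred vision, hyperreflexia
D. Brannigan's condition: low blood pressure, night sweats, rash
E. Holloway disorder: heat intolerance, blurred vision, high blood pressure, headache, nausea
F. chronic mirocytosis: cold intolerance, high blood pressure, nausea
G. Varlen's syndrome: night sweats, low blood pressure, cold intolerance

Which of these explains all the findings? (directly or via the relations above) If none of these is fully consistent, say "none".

none

Testing each hypothesis:
(A) vestibular collapse — fails on headache, heat intolerance (predicts cold intolerance, not heat intolerance)
(B) type-II ferritosis — does not account for low blood pressure, blurred vision
(C) late-stage kerosis — fails on nausea, low blood pressure, headache, heat intolerance (predicts cold intolerance, not heat intolerance)
(D) Brannigan's condition — does not account for nausea, blurred vision, headache, heat intolerance
(E) Holloway disorder — fails on low blood pressure (predicts high blood pressure, not low blood pressure)
(F) chronic mirocytosis — fails on low blood pressure, blurred vision, headache, heat intolerance (predicts high blood pressure, not low blood pressure; predicts cold intolerance, not heat intolerance)
(G) Varlen's syndrome — fails on nausea, blurred vision, headache, heat intolerance (predicts cold intolerance, not heat intolerance)
Every candidate fails on at least one observation.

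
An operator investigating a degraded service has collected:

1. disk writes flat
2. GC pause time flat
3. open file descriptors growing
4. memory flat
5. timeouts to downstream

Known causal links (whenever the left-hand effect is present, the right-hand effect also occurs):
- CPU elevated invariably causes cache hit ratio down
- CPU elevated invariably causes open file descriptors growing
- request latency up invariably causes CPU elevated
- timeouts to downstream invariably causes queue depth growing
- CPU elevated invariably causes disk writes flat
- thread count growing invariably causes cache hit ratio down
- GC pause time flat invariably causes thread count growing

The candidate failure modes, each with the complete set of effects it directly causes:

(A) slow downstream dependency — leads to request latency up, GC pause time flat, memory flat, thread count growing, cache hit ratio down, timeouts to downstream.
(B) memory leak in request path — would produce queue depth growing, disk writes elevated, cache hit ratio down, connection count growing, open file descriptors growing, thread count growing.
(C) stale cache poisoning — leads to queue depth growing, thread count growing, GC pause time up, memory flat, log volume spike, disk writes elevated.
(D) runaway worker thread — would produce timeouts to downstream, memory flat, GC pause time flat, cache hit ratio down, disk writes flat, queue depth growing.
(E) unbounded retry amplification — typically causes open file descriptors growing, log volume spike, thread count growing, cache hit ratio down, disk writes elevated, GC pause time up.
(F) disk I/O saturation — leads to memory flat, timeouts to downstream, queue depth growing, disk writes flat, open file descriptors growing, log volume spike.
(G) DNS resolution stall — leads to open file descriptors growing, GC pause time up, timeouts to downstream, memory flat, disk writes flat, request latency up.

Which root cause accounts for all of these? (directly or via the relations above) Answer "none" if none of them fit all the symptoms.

For each candidate, compare predicted effects to what was observed:
(A) slow downstream dependency — disk writes flat + (through request latency up → CPU elevated → disk writes flat); GC pause time flat +; open file descriptors growing + (through request latency up → CPU elevated → open file descriptors growing); memory flat +; timeouts to downstream +
(B) memory leak in request path — fails on disk writes flat, GC pause time flat, memory flat, timeouts to downstream (predicts disk writes elevated, not disk writes flat)
(C) stale cache poisoning — disk writes flat -; GC pause time flat -; open file descriptors growing -; memory flat +; timeouts to downstream -
(D) runaway worker thread — does not account for open file descriptors growing
(E) unbounded retry amplification — fails on disk writes flat, GC pause time flat, memory flat, timeouts to downstream (predicts disk writes elevated, not disk writes flat; predicts GC pause time up, not GC pause time flat)
(F) disk I/O saturation — disk writes flat +; GC pause time flat -; open file descriptors growing +; memory flat +; timeouts to downstream +
(G) DNS resolution stall — fails on GC pause time flat (predicts GC pause time up, not GC pause time flat)
(A) alone accounts for all the evidence.

A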